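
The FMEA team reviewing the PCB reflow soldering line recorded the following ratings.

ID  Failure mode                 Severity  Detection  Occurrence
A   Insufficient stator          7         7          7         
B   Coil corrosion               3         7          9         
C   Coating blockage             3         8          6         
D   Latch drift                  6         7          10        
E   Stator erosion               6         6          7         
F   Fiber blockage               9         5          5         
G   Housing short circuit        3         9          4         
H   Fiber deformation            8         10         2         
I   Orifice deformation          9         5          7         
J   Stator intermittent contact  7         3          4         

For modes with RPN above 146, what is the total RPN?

1904

RPN = Severity × Occurrence × Detection:
  A: 7 × 7 × 7 = 343
  B: 3 × 9 × 7 = 189
  C: 3 × 6 × 8 = 144
  D: 6 × 10 × 7 = 420
  E: 6 × 7 × 6 = 252
  F: 9 × 5 × 5 = 225
  G: 3 × 4 × 9 = 108
  H: 8 × 2 × 10 = 160
  I: 9 × 7 × 5 = 315
  J: 7 × 4 × 3 = 84
RPN > 146: A (343), B (189), D (420), E (252), F (225), H (160), I (315).
Sum: 343 + 189 + 420 + 252 + 225 + 160 + 315 = 1904.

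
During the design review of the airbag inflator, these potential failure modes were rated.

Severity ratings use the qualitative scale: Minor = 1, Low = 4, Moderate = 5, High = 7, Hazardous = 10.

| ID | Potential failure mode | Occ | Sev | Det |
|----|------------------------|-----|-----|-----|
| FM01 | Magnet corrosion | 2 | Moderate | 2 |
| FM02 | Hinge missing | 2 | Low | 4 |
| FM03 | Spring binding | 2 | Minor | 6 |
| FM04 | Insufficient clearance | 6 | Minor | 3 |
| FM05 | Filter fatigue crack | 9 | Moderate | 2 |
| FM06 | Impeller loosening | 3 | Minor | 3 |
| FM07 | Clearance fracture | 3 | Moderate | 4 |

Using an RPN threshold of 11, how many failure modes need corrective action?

6

RPN = Severity × Occurrence × Detection:
  FM01: 5 × 2 × 2 = 20
  FM02: 4 × 2 × 4 = 32
  FM03: 1 × 2 × 6 = 12
  FM04: 1 × 6 × 3 = 18
  FM05: 5 × 9 × 2 = 90
  FM06: 1 × 3 × 3 = 9
  FM07: 5 × 3 × 4 = 60
Modes with RPN ≥ 11: FM01 (20), FM02 (32), FM03 (12), FM04 (18), FM05 (90), FM07 (60) → 6.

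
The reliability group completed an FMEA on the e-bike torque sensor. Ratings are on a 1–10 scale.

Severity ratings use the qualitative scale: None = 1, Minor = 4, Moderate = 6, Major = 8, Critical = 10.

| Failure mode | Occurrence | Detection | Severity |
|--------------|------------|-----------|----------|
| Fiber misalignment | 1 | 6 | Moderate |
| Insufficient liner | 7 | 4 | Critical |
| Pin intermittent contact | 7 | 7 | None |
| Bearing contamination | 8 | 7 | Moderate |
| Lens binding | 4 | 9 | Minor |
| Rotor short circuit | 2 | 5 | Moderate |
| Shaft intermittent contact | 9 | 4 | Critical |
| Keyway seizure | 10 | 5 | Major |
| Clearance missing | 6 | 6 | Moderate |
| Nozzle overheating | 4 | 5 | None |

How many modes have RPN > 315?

3

RPN = Severity × Occurrence × Detection:
  Fiber misalignment: 6 × 1 × 6 = 36
  Insufficient liner: 10 × 7 × 4 = 280
  Pin intermittent contact: 1 × 7 × 7 = 49
  Bearing contamination: 6 × 8 × 7 = 336
  Lens binding: 4 × 4 × 9 = 144
  Rotor short circuit: 6 × 2 × 5 = 60
  Shaft intermittent contact: 10 × 9 × 4 = 360
  Keyway seizure: 8 × 10 × 5 = 400
  Clearance missing: 6 × 6 × 6 = 216
  Nozzle overheating: 1 × 4 × 5 = 20
Modes with RPN > 315: Bearing contamination (336), Shaft intermittent contact (360), Keyway seizure (400) → 3.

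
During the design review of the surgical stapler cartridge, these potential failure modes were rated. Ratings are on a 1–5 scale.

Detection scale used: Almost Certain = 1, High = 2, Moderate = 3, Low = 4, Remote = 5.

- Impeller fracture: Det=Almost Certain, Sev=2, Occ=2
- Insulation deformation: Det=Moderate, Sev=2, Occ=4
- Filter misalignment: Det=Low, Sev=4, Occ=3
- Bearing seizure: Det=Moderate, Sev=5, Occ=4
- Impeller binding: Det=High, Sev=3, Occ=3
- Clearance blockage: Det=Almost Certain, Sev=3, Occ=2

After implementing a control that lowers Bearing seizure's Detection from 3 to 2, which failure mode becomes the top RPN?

RPN = Severity × Occurrence × Detection:
  Impeller fracture: 2 × 2 × 1 = 4
  Insulation deformation: 2 × 4 × 3 = 24
  Filter misalignment: 4 × 3 × 4 = 48
  Bearing seizure: 5 × 4 × 3 = 60
  Impeller binding: 3 × 3 × 2 = 18
  Clearance blockage: 3 × 2 × 1 = 6
After action: Bearing seizure → 5 × 4 × 2 = 40.
Revised RPNs: Filter misalignment=48, Bearing seizure=40, Insulation deformation=24, Impeller binding=18, Clearance blockage=6, Impeller fracture=4.
Highest is now Filter misalignment (48).

Filter misalignment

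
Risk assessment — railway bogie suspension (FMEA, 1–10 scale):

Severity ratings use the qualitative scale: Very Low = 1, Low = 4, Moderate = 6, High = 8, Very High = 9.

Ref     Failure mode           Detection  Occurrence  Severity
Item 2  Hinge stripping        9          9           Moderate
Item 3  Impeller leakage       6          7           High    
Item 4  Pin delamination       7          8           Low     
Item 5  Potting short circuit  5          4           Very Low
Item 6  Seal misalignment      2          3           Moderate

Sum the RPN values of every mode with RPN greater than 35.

1082

RPN = Severity × Occurrence × Detection:
  Item 2: 6 × 9 × 9 = 486
  Item 3: 8 × 7 × 6 = 336
  Item 4: 4 × 8 × 7 = 224
  Item 5: 1 × 4 × 5 = 20
  Item 6: 6 × 3 × 2 = 36
RPN > 35: Item 2 (486), Item 3 (336), Item 4 (224), Item 6 (36).
Sum: 486 + 336 + 224 + 36 = 1082.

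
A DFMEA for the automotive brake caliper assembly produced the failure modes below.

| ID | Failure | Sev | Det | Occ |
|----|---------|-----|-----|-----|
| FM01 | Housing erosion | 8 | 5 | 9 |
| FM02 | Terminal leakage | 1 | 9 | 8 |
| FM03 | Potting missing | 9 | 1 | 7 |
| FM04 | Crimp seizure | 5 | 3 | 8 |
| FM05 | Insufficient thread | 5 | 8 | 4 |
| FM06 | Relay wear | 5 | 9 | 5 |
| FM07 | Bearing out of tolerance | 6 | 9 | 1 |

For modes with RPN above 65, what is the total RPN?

937

RPN = Severity × Occurrence × Detection:
  FM01: 8 × 9 × 5 = 360
  FM02: 1 × 8 × 9 = 72
  FM03: 9 × 7 × 1 = 63
  FM04: 5 × 8 × 3 = 120
  FM05: 5 × 4 × 8 = 160
  FM06: 5 × 5 × 9 = 225
  FM07: 6 × 1 × 9 = 54
RPN > 65: FM01 (360), FM02 (72), FM04 (120), FM05 (160), FM06 (225).
Sum: 360 + 72 + 120 + 160 + 225 = 937.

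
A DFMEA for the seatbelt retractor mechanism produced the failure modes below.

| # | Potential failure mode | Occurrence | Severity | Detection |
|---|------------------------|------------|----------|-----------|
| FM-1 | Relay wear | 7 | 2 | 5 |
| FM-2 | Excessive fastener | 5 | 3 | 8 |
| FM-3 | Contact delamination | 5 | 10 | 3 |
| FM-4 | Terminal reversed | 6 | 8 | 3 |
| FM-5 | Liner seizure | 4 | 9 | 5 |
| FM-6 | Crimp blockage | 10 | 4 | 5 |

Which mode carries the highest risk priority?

RPN = Severity × Occurrence × Detection:
  FM-1: 2 × 7 × 5 = 70
  FM-2: 3 × 5 × 8 = 120
  FM-3: 10 × 5 × 3 = 150
  FM-4: 8 × 6 × 3 = 144
  FM-5: 9 × 4 × 5 = 180
  FM-6: 4 × 10 × 5 = 200
Highest RPN is 200 → FM-6.

FM-6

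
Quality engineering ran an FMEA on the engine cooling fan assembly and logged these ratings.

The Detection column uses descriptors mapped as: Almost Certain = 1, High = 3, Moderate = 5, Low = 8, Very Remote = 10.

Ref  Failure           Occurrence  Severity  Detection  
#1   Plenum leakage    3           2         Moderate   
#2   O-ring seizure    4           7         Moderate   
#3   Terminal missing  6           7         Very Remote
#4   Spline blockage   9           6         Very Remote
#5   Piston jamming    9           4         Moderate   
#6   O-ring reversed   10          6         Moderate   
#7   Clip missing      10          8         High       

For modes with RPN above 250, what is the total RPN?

1260

RPN = Severity × Occurrence × Detection:
  #1: 2 × 3 × 5 = 30
  #2: 7 × 4 × 5 = 140
  #3: 7 × 6 × 10 = 420
  #4: 6 × 9 × 10 = 540
  #5: 4 × 9 × 5 = 180
  #6: 6 × 10 × 5 = 300
  #7: 8 × 10 × 3 = 240
RPN > 250: #3 (420), #4 (540), #6 (300).
Sum: 420 + 540 + 300 = 1260.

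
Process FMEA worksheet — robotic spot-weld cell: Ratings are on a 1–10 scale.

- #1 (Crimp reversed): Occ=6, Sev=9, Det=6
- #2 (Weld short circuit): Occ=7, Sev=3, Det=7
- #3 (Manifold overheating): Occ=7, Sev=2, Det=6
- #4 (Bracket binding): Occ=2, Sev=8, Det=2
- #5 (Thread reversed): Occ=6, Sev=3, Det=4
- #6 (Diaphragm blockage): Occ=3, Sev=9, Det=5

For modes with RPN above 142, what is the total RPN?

471

RPN = Severity × Occurrence × Detection:
  #1: 9 × 6 × 6 = 324
  #2: 3 × 7 × 7 = 147
  #3: 2 × 7 × 6 = 84
  #4: 8 × 2 × 2 = 32
  #5: 3 × 6 × 4 = 72
  #6: 9 × 3 × 5 = 135
RPN > 142: #1 (324), #2 (147).
Sum: 324 + 147 = 471.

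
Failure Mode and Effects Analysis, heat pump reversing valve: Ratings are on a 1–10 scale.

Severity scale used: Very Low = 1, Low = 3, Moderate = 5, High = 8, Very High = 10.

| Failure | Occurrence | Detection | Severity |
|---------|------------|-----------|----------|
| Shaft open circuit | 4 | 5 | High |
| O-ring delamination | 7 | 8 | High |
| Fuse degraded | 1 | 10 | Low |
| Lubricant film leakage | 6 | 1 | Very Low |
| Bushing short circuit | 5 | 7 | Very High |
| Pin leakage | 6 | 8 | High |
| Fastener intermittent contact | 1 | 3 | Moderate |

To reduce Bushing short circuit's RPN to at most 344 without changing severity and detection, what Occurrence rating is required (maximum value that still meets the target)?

4

Bushing short circuit: S=10, O=5, D=7 → current RPN = 350.
Fixed product = 70. Need 70 × O ≤ 344, so O ≤ 344/70 = 4.91.
Maximum integer Occurrence rating = 4 (gives RPN 280; O=5 would give 350 > 344).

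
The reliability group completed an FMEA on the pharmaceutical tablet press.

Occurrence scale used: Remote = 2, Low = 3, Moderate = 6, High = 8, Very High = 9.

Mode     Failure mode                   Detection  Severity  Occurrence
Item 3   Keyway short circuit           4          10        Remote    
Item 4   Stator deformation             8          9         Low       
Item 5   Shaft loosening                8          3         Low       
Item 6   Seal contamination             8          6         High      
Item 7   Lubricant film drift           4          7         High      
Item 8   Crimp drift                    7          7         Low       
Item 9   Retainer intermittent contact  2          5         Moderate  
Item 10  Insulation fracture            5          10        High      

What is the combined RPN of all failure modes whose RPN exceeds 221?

RPN = Severity × Occurrence × Detection:
  Item 3: 10 × 2 × 4 = 80
  Item 4: 9 × 3 × 8 = 216
  Item 5: 3 × 3 × 8 = 72
  Item 6: 6 × 8 × 8 = 384
  Item 7: 7 × 8 × 4 = 224
  Item 8: 7 × 3 × 7 = 147
  Item 9: 5 × 6 × 2 = 60
  Item 10: 10 × 8 × 5 = 400
RPN > 221: Item 6 (384), Item 7 (224), Item 10 (400).
Sum: 384 + 224 + 400 = 1008.

1008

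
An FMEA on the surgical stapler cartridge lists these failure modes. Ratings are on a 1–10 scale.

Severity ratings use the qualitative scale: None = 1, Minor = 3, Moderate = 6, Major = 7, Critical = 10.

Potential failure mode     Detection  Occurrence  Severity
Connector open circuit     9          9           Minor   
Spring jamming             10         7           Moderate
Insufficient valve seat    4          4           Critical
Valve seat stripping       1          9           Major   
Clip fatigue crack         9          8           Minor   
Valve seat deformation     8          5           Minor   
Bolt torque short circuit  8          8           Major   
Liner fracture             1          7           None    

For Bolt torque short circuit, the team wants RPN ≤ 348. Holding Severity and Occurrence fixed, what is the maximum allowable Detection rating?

6

Bolt torque short circuit: S=7, O=8, D=8 → current RPN = 448.
Fixed product = 56. Need 56 × D ≤ 348, so D ≤ 348/56 = 6.21.
Maximum integer Detection rating = 6 (gives RPN 336; D=7 would give 392 > 348).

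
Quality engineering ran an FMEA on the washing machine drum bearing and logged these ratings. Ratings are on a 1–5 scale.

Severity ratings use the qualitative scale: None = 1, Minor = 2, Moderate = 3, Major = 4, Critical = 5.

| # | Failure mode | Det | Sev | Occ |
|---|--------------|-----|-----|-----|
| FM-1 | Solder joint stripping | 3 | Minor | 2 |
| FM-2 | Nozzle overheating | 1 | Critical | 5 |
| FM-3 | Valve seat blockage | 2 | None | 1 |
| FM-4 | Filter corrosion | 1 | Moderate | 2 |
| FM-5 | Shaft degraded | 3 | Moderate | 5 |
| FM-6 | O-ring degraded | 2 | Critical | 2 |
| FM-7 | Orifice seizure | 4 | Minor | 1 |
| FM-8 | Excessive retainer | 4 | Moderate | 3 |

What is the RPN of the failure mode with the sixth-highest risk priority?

8

RPN = Severity × Occurrence × Detection:
  FM-1: 2 × 2 × 3 = 12
  FM-2: 5 × 5 × 1 = 25
  FM-3: 1 × 1 × 2 = 2
  FM-4: 3 × 2 × 1 = 6
  FM-5: 3 × 5 × 3 = 45
  FM-6: 5 × 2 × 2 = 20
  FM-7: 2 × 1 × 4 = 8
  FM-8: 3 × 3 × 4 = 36
Sorted descending: 45, 36, 25, 20, 12, 8, 6, 2.
The sixth-highest RPN is 8 (FM-7).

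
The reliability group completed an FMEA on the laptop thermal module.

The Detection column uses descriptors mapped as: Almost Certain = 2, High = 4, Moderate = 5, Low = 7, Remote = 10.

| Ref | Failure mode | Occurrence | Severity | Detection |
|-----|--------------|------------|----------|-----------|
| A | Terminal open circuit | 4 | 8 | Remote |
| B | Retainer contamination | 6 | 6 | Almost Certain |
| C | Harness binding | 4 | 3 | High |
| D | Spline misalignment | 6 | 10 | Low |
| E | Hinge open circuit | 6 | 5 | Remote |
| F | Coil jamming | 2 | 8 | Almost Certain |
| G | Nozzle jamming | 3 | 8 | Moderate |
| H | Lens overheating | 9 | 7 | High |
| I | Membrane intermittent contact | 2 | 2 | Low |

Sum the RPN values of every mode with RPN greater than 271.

RPN = Severity × Occurrence × Detection:
  A: 8 × 4 × 10 = 320
  B: 6 × 6 × 2 = 72
  C: 3 × 4 × 4 = 48
  D: 10 × 6 × 7 = 420
  E: 5 × 6 × 10 = 300
  F: 8 × 2 × 2 = 32
  G: 8 × 3 × 5 = 120
  H: 7 × 9 × 4 = 252
  I: 2 × 2 × 7 = 28
RPN > 271: A (320), D (420), E (300).
Sum: 320 + 420 + 300 = 1040.

1040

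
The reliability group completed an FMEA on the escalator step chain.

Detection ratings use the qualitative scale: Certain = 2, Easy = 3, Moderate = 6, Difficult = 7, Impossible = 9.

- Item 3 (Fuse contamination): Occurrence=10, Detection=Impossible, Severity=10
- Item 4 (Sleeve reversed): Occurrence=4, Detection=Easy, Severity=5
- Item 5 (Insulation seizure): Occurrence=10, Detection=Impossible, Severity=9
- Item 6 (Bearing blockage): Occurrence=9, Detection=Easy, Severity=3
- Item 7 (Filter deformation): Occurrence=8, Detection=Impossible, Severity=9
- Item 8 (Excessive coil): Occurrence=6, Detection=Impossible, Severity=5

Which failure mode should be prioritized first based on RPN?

Item 3

RPN = Severity × Occurrence × Detection:
  Item 3: 10 × 10 × 9 = 900
  Item 4: 5 × 4 × 3 = 60
  Item 5: 9 × 10 × 9 = 810
  Item 6: 3 × 9 × 3 = 81
  Item 7: 9 × 8 × 9 = 648
  Item 8: 5 × 6 × 9 = 270
Highest RPN is 900 → Item 3.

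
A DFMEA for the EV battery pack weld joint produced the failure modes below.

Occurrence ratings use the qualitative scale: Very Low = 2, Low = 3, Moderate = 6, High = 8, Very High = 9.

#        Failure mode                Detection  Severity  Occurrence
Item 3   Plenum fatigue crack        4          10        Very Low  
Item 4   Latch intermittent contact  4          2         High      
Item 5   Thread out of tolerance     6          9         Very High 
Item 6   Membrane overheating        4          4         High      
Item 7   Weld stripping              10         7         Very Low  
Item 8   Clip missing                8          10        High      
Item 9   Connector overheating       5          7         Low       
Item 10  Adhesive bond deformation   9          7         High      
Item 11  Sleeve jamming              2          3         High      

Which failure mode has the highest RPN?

RPN = Severity × Occurrence × Detection:
  Item 3: 10 × 2 × 4 = 80
  Item 4: 2 × 8 × 4 = 64
  Item 5: 9 × 9 × 6 = 486
  Item 6: 4 × 8 × 4 = 128
  Item 7: 7 × 2 × 10 = 140
  Item 8: 10 × 8 × 8 = 640
  Item 9: 7 × 3 × 5 = 105
  Item 10: 7 × 8 × 9 = 504
  Item 11: 3 × 8 × 2 = 48
Highest RPN is 640 → Item 8.

Item 8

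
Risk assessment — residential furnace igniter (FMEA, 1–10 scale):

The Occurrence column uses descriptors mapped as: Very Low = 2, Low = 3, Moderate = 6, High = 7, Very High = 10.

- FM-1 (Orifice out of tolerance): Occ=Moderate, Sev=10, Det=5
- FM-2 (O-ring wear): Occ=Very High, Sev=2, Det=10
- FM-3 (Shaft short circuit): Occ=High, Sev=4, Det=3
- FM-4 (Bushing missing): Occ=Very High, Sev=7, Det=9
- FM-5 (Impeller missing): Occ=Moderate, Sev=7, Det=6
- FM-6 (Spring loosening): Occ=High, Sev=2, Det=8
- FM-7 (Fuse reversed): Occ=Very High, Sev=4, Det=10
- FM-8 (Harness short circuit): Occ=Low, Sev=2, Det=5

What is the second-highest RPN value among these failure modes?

RPN = Severity × Occurrence × Detection:
  FM-1: 10 × 6 × 5 = 300
  FM-2: 2 × 10 × 10 = 200
  FM-3: 4 × 7 × 3 = 84
  FM-4: 7 × 10 × 9 = 630
  FM-5: 7 × 6 × 6 = 252
  FM-6: 2 × 7 × 8 = 112
  FM-7: 4 × 10 × 10 = 400
  FM-8: 2 × 3 × 5 = 30
Sorted descending: 630, 400, 300, 252, 200, 112, 84, 30.
The second-highest RPN is 400 (FM-7).

400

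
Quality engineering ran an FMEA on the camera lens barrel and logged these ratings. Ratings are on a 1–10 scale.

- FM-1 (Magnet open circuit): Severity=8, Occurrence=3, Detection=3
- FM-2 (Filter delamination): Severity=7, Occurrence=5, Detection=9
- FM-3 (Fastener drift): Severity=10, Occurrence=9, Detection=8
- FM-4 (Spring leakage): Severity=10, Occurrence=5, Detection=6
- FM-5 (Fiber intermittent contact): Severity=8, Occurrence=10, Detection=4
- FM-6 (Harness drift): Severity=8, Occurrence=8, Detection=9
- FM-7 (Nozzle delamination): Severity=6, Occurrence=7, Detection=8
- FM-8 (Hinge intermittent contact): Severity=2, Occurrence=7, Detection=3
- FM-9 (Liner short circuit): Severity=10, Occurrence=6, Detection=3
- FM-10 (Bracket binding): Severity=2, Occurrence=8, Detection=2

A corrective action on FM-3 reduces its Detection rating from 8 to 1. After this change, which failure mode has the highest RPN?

RPN = Severity × Occurrence × Detection:
  FM-1: 8 × 3 × 3 = 72
  FM-2: 7 × 5 × 9 = 315
  FM-3: 10 × 9 × 8 = 720
  FM-4: 10 × 5 × 6 = 300
  FM-5: 8 × 10 × 4 = 320
  FM-6: 8 × 8 × 9 = 576
  FM-7: 6 × 7 × 8 = 336
  FM-8: 2 × 7 × 3 = 42
  FM-9: 10 × 6 × 3 = 180
  FM-10: 2 × 8 × 2 = 32
After action: FM-3 → 10 × 9 × 1 = 90.
Revised RPNs: FM-6=576, FM-7=336, FM-5=320, FM-2=315, FM-4=300, FM-9=180, FM-3=90, FM-1=72, FM-8=42, FM-10=32.
Highest is now FM-6 (576).

FM-6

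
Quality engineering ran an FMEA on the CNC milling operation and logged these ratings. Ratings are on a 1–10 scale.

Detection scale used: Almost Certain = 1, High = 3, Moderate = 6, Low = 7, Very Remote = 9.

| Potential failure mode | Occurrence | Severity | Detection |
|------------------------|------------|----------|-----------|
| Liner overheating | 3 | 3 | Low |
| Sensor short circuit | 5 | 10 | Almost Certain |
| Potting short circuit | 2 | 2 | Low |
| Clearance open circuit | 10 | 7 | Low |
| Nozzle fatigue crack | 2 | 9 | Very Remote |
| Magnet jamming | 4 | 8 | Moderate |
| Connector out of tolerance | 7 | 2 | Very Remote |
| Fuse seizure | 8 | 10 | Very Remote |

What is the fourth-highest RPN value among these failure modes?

162

RPN = Severity × Occurrence × Detection:
  Liner overheating: 3 × 3 × 7 = 63
  Sensor short circuit: 10 × 5 × 1 = 50
  Potting short circuit: 2 × 2 × 7 = 28
  Clearance open circuit: 7 × 10 × 7 = 490
  Nozzle fatigue crack: 9 × 2 × 9 = 162
  Magnet jamming: 8 × 4 × 6 = 192
  Connector out of tolerance: 2 × 7 × 9 = 126
  Fuse seizure: 10 × 8 × 9 = 720
Sorted descending: 720, 490, 192, 162, 126, 63, 50, 28.
The fourth-highest RPN is 162 (Nozzle fatigue crack).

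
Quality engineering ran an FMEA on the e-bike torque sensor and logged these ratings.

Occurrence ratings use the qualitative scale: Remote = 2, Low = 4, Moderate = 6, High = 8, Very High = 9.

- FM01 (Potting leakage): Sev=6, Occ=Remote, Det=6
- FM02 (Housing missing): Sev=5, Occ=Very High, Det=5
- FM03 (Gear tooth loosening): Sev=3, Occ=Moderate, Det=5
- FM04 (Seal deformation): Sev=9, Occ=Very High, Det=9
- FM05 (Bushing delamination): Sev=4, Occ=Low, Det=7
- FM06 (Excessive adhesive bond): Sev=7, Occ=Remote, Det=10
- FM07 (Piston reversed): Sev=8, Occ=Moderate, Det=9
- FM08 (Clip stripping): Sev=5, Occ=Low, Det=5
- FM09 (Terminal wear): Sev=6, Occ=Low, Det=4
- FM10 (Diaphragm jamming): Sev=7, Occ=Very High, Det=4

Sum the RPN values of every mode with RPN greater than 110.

RPN = Severity × Occurrence × Detection:
  FM01: 6 × 2 × 6 = 72
  FM02: 5 × 9 × 5 = 225
  FM03: 3 × 6 × 5 = 90
  FM04: 9 × 9 × 9 = 729
  FM05: 4 × 4 × 7 = 112
  FM06: 7 × 2 × 10 = 140
  FM07: 8 × 6 × 9 = 432
  FM08: 5 × 4 × 5 = 100
  FM09: 6 × 4 × 4 = 96
  FM10: 7 × 9 × 4 = 252
RPN > 110: FM02 (225), FM04 (729), FM05 (112), FM06 (140), FM07 (432), FM10 (252).
Sum: 225 + 729 + 112 + 140 + 432 + 252 = 1890.

1890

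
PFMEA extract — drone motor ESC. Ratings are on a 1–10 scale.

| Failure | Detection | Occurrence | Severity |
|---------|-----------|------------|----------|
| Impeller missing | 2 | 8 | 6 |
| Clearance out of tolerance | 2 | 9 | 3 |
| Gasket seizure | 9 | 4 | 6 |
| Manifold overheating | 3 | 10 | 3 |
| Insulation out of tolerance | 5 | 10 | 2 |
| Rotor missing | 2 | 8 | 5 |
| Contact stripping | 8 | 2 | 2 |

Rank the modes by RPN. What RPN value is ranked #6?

54

RPN = Severity × Occurrence × Detection:
  Impeller missing: 6 × 8 × 2 = 96
  Clearance out of tolerance: 3 × 9 × 2 = 54
  Gasket seizure: 6 × 4 × 9 = 216
  Manifold overheating: 3 × 10 × 3 = 90
  Insulation out of tolerance: 2 × 10 × 5 = 100
  Rotor missing: 5 × 8 × 2 = 80
  Contact stripping: 2 × 2 × 8 = 32
Sorted descending: 216, 100, 96, 90, 80, 54, 32.
The sixth-highest RPN is 54 (Clearance out of tolerance).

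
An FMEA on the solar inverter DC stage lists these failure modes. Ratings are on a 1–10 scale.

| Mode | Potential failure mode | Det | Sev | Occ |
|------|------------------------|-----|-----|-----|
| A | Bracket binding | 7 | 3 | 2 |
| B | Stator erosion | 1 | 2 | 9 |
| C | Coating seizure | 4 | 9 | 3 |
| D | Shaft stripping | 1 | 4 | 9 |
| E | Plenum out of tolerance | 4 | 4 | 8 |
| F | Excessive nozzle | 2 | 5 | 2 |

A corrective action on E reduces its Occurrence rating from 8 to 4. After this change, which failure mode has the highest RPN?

C

RPN = Severity × Occurrence × Detection:
  A: 3 × 2 × 7 = 42
  B: 2 × 9 × 1 = 18
  C: 9 × 3 × 4 = 108
  D: 4 × 9 × 1 = 36
  E: 4 × 8 × 4 = 128
  F: 5 × 2 × 2 = 20
After action: E → 4 × 4 × 4 = 64.
Revised RPNs: C=108, E=64, A=42, D=36, F=20, B=18.
Highest is now C (108).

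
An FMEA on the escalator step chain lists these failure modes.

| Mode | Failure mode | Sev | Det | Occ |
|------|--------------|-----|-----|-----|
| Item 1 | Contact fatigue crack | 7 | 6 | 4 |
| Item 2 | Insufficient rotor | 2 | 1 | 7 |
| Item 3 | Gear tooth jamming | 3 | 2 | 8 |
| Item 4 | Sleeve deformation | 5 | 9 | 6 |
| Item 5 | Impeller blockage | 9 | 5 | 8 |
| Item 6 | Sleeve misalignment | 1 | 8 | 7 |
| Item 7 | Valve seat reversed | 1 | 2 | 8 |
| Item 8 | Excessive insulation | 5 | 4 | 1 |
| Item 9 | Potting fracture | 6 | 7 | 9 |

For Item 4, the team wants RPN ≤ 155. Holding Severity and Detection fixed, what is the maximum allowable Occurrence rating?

3

Item 4: S=5, O=6, D=9 → current RPN = 270.
Fixed product = 45. Need 45 × O ≤ 155, so O ≤ 155/45 = 3.44.
Maximum integer Occurrence rating = 3 (gives RPN 135; O=4 would give 180 > 155).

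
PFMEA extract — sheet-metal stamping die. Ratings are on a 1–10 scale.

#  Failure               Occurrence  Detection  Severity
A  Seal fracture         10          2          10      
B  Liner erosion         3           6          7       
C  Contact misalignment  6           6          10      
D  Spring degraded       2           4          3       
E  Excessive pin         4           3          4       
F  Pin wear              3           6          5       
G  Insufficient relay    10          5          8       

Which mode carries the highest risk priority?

RPN = Severity × Occurrence × Detection:
  A: 10 × 10 × 2 = 200
  B: 7 × 3 × 6 = 126
  C: 10 × 6 × 6 = 360
  D: 3 × 2 × 4 = 24
  E: 4 × 4 × 3 = 48
  F: 5 × 3 × 6 = 90
  G: 8 × 10 × 5 = 400
Highest RPN is 400 → G.

G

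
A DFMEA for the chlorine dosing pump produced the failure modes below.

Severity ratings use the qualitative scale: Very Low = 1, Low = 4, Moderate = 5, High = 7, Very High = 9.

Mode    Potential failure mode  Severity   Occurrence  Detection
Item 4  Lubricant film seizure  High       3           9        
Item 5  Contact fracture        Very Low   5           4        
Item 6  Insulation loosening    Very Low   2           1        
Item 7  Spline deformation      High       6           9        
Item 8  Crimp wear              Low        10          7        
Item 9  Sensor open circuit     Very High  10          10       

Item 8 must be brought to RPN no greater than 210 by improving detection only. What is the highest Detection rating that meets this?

5

Item 8: S=4, O=10, D=7 → current RPN = 280.
Fixed product = 40. Need 40 × D ≤ 210, so D ≤ 210/40 = 5.25.
Maximum integer Detection rating = 5 (gives RPN 200; D=6 would give 240 > 210).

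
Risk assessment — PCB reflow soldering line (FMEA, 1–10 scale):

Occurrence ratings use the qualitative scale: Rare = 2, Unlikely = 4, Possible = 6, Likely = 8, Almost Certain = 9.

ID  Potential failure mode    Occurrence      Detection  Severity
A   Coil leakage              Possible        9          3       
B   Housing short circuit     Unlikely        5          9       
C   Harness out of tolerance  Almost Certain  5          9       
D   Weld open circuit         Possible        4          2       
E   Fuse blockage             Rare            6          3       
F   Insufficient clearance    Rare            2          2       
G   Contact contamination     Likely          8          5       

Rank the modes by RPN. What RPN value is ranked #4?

RPN = Severity × Occurrence × Detection:
  A: 3 × 6 × 9 = 162
  B: 9 × 4 × 5 = 180
  C: 9 × 9 × 5 = 405
  D: 2 × 6 × 4 = 48
  E: 3 × 2 × 6 = 36
  F: 2 × 2 × 2 = 8
  G: 5 × 8 × 8 = 320
Sorted descending: 405, 320, 180, 162, 48, 36, 8.
The fourth-highest RPN is 162 (A).

162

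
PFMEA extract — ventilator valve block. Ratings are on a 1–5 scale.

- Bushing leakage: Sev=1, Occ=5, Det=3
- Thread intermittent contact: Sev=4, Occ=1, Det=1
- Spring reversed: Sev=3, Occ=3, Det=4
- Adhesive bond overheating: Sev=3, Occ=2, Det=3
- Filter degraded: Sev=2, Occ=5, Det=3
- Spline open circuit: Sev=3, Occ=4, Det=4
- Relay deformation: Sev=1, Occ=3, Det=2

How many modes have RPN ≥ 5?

6

RPN = Severity × Occurrence × Detection:
  Bushing leakage: 1 × 5 × 3 = 15
  Thread intermittent contact: 4 × 1 × 1 = 4
  Spring reversed: 3 × 3 × 4 = 36
  Adhesive bond overheating: 3 × 2 × 3 = 18
  Filter degraded: 2 × 5 × 3 = 30
  Spline open circuit: 3 × 4 × 4 = 48
  Relay deformation: 1 × 3 × 2 = 6
Modes with RPN ≥ 5: Bushing leakage (15), Spring reversed (36), Adhesive bond overheating (18), Filter degraded (30), Spline open circuit (48), Relay deformation (6) → 6.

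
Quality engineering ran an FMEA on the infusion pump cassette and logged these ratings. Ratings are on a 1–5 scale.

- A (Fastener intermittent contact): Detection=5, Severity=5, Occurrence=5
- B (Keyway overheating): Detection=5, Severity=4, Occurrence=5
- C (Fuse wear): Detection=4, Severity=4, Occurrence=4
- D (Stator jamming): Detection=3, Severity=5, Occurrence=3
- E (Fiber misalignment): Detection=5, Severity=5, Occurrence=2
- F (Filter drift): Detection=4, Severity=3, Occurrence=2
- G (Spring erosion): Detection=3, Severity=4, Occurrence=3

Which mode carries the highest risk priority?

RPN = Severity × Occurrence × Detection:
  A: 5 × 5 × 5 = 125
  B: 4 × 5 × 5 = 100
  C: 4 × 4 × 4 = 64
  D: 5 × 3 × 3 = 45
  E: 5 × 2 × 5 = 50
  F: 3 × 2 × 4 = 24
  G: 4 × 3 × 3 = 36
Highest RPN is 125 → A.

A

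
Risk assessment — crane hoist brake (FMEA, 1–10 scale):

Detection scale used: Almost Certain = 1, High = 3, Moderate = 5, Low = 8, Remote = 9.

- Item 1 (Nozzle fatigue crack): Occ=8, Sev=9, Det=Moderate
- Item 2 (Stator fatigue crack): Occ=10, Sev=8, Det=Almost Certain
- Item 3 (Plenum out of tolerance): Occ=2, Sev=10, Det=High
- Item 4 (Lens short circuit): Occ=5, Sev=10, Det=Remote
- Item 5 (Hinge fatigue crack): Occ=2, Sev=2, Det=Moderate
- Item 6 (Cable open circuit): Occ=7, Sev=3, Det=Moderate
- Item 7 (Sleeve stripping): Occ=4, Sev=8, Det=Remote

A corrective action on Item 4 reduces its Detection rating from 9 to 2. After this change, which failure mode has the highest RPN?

RPN = Severity × Occurrence × Detection:
  Item 1: 9 × 8 × 5 = 360
  Item 2: 8 × 10 × 1 = 80
  Item 3: 10 × 2 × 3 = 60
  Item 4: 10 × 5 × 9 = 450
  Item 5: 2 × 2 × 5 = 20
  Item 6: 3 × 7 × 5 = 105
  Item 7: 8 × 4 × 9 = 288
After action: Item 4 → 10 × 5 × 2 = 100.
Revised RPNs: Item 1=360, Item 7=288, Item 6=105, Item 4=100, Item 2=80, Item 3=60, Item 5=20.
Highest is now Item 1 (360).

Item 1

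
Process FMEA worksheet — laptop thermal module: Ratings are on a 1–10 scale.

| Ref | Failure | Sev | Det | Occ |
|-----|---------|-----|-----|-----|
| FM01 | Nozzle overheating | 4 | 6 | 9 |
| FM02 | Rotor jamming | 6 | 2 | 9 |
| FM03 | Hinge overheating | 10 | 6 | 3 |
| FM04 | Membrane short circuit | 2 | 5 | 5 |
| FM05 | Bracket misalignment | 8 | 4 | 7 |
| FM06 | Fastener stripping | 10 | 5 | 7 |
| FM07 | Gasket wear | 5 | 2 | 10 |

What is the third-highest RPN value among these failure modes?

RPN = Severity × Occurrence × Detection:
  FM01: 4 × 9 × 6 = 216
  FM02: 6 × 9 × 2 = 108
  FM03: 10 × 3 × 6 = 180
  FM04: 2 × 5 × 5 = 50
  FM05: 8 × 7 × 4 = 224
  FM06: 10 × 7 × 5 = 350
  FM07: 5 × 10 × 2 = 100
Sorted descending: 350, 224, 216, 180, 108, 100, 50.
The third-highest RPN is 216 (FM01).

216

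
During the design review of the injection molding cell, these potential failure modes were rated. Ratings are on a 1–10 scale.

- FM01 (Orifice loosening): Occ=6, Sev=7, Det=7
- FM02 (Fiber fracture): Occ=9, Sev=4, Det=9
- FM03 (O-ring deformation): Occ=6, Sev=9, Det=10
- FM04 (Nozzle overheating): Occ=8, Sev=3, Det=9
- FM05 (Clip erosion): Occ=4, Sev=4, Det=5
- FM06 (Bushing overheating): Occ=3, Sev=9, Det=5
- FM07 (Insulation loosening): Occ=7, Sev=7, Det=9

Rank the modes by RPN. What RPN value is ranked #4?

294

RPN = Severity × Occurrence × Detection:
  FM01: 7 × 6 × 7 = 294
  FM02: 4 × 9 × 9 = 324
  FM03: 9 × 6 × 10 = 540
  FM04: 3 × 8 × 9 = 216
  FM05: 4 × 4 × 5 = 80
  FM06: 9 × 3 × 5 = 135
  FM07: 7 × 7 × 9 = 441
Sorted descending: 540, 441, 324, 294, 216, 135, 80.
The fourth-highest RPN is 294 (FM01).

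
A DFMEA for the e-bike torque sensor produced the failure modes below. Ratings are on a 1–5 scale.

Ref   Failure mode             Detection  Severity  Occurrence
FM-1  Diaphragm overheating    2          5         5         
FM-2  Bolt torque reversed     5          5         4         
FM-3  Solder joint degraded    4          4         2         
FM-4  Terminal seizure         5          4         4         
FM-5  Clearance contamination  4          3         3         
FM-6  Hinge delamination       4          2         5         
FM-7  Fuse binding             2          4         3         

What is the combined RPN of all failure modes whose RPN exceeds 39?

RPN = Severity × Occurrence × Detection:
  FM-1: 5 × 5 × 2 = 50
  FM-2: 5 × 4 × 5 = 100
  FM-3: 4 × 2 × 4 = 32
  FM-4: 4 × 4 × 5 = 80
  FM-5: 3 × 3 × 4 = 36
  FM-6: 2 × 5 × 4 = 40
  FM-7: 4 × 3 × 2 = 24
RPN > 39: FM-1 (50), FM-2 (100), FM-4 (80), FM-6 (40).
Sum: 50 + 100 + 80 + 40 = 270.

270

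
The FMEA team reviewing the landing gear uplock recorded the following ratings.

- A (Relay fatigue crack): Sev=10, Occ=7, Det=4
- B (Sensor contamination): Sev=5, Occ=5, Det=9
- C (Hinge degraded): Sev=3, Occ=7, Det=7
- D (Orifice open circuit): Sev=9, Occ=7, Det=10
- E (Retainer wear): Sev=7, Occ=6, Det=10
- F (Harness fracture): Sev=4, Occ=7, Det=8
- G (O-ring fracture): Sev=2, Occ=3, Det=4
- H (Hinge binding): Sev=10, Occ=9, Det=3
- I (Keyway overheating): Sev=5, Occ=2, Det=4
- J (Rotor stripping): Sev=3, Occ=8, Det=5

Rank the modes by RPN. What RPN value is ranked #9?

RPN = Severity × Occurrence × Detection:
  A: 10 × 7 × 4 = 280
  B: 5 × 5 × 9 = 225
  C: 3 × 7 × 7 = 147
  D: 9 × 7 × 10 = 630
  E: 7 × 6 × 10 = 420
  F: 4 × 7 × 8 = 224
  G: 2 × 3 × 4 = 24
  H: 10 × 9 × 3 = 270
  I: 5 × 2 × 4 = 40
  J: 3 × 8 × 5 = 120
Sorted descending: 630, 420, 280, 270, 225, 224, 147, 120, 40, 24.
The 9th-highest RPN is 40 (I).

40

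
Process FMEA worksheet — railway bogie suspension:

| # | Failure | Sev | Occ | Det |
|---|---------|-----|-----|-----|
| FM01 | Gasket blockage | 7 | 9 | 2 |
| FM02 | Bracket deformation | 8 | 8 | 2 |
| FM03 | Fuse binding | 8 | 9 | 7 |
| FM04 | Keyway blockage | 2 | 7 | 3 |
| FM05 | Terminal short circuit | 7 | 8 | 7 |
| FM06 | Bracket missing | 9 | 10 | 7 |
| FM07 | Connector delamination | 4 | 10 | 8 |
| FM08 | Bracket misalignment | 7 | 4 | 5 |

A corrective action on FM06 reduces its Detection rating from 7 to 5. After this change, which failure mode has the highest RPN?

FM03

RPN = Severity × Occurrence × Detection:
  FM01: 7 × 9 × 2 = 126
  FM02: 8 × 8 × 2 = 128
  FM03: 8 × 9 × 7 = 504
  FM04: 2 × 7 × 3 = 42
  FM05: 7 × 8 × 7 = 392
  FM06: 9 × 10 × 7 = 630
  FM07: 4 × 10 × 8 = 320
  FM08: 7 × 4 × 5 = 140
After action: FM06 → 9 × 10 × 5 = 450.
Revised RPNs: FM03=504, FM06=450, FM05=392, FM07=320, FM08=140, FM02=128, FM01=126, FM04=42.
Highest is now FM03 (504).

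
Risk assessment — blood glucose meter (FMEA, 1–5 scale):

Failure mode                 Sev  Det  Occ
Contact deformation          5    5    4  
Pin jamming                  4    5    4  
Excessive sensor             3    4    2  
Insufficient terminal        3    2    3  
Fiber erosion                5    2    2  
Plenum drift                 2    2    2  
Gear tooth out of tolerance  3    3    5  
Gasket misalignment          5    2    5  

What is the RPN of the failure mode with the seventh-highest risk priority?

18

RPN = Severity × Occurrence × Detection:
  Contact deformation: 5 × 4 × 5 = 100
  Pin jamming: 4 × 4 × 5 = 80
  Excessive sensor: 3 × 2 × 4 = 24
  Insufficient terminal: 3 × 3 × 2 = 18
  Fiber erosion: 5 × 2 × 2 = 20
  Plenum drift: 2 × 2 × 2 = 8
  Gear tooth out of tolerance: 3 × 5 × 3 = 45
  Gasket misalignment: 5 × 5 × 2 = 50
Sorted descending: 100, 80, 50, 45, 24, 20, 18, 8.
The seventh-highest RPN is 18 (Insufficient terminal).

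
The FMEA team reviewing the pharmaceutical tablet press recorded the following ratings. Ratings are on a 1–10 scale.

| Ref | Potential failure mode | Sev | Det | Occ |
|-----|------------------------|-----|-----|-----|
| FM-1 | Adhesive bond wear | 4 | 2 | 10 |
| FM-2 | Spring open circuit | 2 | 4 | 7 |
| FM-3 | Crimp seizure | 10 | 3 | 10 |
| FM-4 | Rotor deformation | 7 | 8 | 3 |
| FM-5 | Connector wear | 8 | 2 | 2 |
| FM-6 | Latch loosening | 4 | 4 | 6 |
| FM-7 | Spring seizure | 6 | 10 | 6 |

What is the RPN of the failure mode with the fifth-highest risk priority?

RPN = Severity × Occurrence × Detection:
  FM-1: 4 × 10 × 2 = 80
  FM-2: 2 × 7 × 4 = 56
  FM-3: 10 × 10 × 3 = 300
  FM-4: 7 × 3 × 8 = 168
  FM-5: 8 × 2 × 2 = 32
  FM-6: 4 × 6 × 4 = 96
  FM-7: 6 × 6 × 10 = 360
Sorted descending: 360, 300, 168, 96, 80, 56, 32.
The fifth-highest RPN is 80 (FM-1).

80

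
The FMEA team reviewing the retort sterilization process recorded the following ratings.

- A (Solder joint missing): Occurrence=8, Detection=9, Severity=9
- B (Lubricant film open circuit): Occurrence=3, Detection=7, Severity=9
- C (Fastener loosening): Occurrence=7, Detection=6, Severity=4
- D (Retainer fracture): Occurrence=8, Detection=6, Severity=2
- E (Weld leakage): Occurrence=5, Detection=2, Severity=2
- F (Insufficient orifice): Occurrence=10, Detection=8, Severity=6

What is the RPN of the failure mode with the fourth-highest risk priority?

168

RPN = Severity × Occurrence × Detection:
  A: 9 × 8 × 9 = 648
  B: 9 × 3 × 7 = 189
  C: 4 × 7 × 6 = 168
  D: 2 × 8 × 6 = 96
  E: 2 × 5 × 2 = 20
  F: 6 × 10 × 8 = 480
Sorted descending: 648, 480, 189, 168, 96, 20.
The fourth-highest RPN is 168 (C).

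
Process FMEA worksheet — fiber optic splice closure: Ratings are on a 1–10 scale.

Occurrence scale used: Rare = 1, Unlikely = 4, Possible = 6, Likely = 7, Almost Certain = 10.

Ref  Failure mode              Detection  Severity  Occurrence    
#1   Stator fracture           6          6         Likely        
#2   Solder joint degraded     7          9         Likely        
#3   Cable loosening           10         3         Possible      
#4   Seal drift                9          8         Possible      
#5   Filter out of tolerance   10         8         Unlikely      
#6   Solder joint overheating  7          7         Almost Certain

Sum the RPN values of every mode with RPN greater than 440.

931

RPN = Severity × Occurrence × Detection:
  #1: 6 × 7 × 6 = 252
  #2: 9 × 7 × 7 = 441
  #3: 3 × 6 × 10 = 180
  #4: 8 × 6 × 9 = 432
  #5: 8 × 4 × 10 = 320
  #6: 7 × 10 × 7 = 490
RPN > 440: #2 (441), #6 (490).
Sum: 441 + 490 = 931.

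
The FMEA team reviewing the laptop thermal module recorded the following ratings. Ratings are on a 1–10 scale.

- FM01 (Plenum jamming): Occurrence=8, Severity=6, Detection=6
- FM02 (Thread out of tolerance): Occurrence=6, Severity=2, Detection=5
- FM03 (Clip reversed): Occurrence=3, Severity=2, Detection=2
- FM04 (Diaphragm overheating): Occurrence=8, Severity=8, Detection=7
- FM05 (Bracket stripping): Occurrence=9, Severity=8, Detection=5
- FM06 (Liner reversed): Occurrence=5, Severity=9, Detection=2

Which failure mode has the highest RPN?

FM04

RPN = Severity × Occurrence × Detection:
  FM01: 6 × 8 × 6 = 288
  FM02: 2 × 6 × 5 = 60
  FM03: 2 × 3 × 2 = 12
  FM04: 8 × 8 × 7 = 448
  FM05: 8 × 9 × 5 = 360
  FM06: 9 × 5 × 2 = 90
Highest RPN is 448 → FM04.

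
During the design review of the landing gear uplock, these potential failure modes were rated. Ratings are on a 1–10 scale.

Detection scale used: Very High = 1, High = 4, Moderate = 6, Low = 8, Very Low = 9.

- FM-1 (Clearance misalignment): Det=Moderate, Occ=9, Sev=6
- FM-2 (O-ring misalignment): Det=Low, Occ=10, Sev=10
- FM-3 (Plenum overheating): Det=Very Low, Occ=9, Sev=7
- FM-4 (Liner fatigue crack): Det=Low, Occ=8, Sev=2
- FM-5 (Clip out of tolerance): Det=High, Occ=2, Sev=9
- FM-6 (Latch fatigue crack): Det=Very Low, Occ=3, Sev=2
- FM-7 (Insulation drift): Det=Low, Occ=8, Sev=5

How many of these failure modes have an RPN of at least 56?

RPN = Severity × Occurrence × Detection:
  FM-1: 6 × 9 × 6 = 324
  FM-2: 10 × 10 × 8 = 800
  FM-3: 7 × 9 × 9 = 567
  FM-4: 2 × 8 × 8 = 128
  FM-5: 9 × 2 × 4 = 72
  FM-6: 2 × 3 × 9 = 54
  FM-7: 5 × 8 × 8 = 320
Modes with RPN ≥ 56: FM-1 (324), FM-2 (800), FM-3 (567), FM-4 (128), FM-5 (72), FM-7 (320) → 6.

6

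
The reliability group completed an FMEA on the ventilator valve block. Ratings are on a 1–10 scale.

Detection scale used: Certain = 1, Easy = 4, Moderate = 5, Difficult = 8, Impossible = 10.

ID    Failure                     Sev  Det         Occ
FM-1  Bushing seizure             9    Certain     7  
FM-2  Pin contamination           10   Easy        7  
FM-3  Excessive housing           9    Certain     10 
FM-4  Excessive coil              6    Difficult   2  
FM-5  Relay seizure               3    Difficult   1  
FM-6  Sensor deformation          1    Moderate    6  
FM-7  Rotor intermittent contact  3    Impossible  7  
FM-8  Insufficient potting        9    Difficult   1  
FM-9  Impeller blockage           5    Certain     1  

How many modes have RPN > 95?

RPN = Severity × Occurrence × Detection:
  FM-1: 9 × 7 × 1 = 63
  FM-2: 10 × 7 × 4 = 280
  FM-3: 9 × 10 × 1 = 90
  FM-4: 6 × 2 × 8 = 96
  FM-5: 3 × 1 × 8 = 24
  FM-6: 1 × 6 × 5 = 30
  FM-7: 3 × 7 × 10 = 210
  FM-8: 9 × 1 × 8 = 72
  FM-9: 5 × 1 × 1 = 5
Modes with RPN > 95: FM-2 (280), FM-4 (96), FM-7 (210) → 3.

3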